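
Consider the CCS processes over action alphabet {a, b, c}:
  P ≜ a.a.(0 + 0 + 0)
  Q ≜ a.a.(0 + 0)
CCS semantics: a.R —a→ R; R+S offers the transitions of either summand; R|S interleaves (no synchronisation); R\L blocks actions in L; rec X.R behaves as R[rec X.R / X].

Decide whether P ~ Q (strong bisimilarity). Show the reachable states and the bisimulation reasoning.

LTS(P): 3 reachable states
  s0 = a.a.(0 + 0 + 0) ⊢ ··a··> s1
  s1 = a.(0 + 0 + 0) ⊢ ··a··> s2
  s2 = 0 + 0 + 0 ⊢ stopped
LTS(Q): 3 reachable states
  t0 = a.a.(0 + 0) ⊢ ··a··> t1
  t1 = a.(0 + 0) ⊢ ··a··> t2
  t2 = 0 + 0 ⊢ stopped
Bisimilarity quotient blocks:
  B0 = {s0, t0}
  B1 = {s1, t1}
  B2 = {s2, t2}
s0 ∈ B0, t0 ∈ B0 → same block

YES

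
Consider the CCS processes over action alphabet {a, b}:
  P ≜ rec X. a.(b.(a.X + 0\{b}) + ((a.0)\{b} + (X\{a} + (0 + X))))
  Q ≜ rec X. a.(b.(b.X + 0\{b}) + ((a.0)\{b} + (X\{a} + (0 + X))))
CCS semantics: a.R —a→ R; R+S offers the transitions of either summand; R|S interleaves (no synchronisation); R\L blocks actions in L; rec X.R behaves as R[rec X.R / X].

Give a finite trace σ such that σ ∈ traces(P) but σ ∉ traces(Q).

aba

Reachable graph of P (4 states):
  p0 = rec X. a.(b.(a.X + 0\{b}) + ((a.0)\{b} + (X\{a} + (0 + X)))) → =a=> p1
  p1 = b.(a.(rec X. a.(b.(a.X + 0\{b}) + ((a.0)\{b} + (X\{a} + (0 + X))))) + 0\{b}) + ((a.0)\{b} + ((rec X. a.(b.(a.X + 0\{b}) + ((a.0)\{b} + (X\{a} + (0 + X)))))\{a} + (0 + (rec X. a.(b.(a.X + 0\{b}) + ((a.0)\{b} + (X\{a} + (0 + X)))))))) → =a=> p1, =a=> p2, =b=> p3
  p2 = 0\{b} → stopped
  p3 = a.(rec X. a.(b.(a.X + 0\{b}) + ((a.0)\{b} + (X\{a} + (0 + X))))) + 0\{b} → =a=> p0
Reachable graph of Q (4 states):
  q0 = rec X. a.(b.(b.X + 0\{b}) + ((a.0)\{b} + (X\{a} + (0 + X)))) → =a=> q1
  q1 = b.(b.(rec X. a.(b.(b.X + 0\{b}) + ((a.0)\{b} + (X\{a} + (0 + X))))) + 0\{b}) + ((a.0)\{b} + ((rec X. a.(b.(b.X + 0\{b}) + ((a.0)\{b} + (X\{a} + (0 + X)))))\{a} + (0 + (rec X. a.(b.(b.X + 0\{b}) + ((a.0)\{b} + (X\{a} + (0 + X)))))))) → =a=> q1, =a=> q2, =b=> q3
  q2 = 0\{b} → stopped
  q3 = b.(rec X. a.(b.(b.X + 0\{b}) + ((a.0)\{b} + (X\{a} + (0 + X))))) + 0\{b} → =b=> q0
Trace ⟨aba⟩ through P, begin at {p0}:
  after a @ step 1: {p1}
  after b @ step 2: {p3}
  after a @ step 3: {p0}
  ✓ P
Trace ⟨aba⟩ through Q, begin at {q0}:
  after a @ step 1: {q1}
  after b @ step 2: {q3}
  after a @ step 3: no successor for Q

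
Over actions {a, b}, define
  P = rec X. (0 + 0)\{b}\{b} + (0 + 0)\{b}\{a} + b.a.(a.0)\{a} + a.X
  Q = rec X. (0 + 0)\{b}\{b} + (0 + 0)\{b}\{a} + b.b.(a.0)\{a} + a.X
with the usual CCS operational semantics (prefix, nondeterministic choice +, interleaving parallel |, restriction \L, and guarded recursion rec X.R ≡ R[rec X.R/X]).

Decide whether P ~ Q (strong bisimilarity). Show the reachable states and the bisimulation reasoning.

not bisimilar

LTS(P): 3 reachable states
  s0 = rec X. (0 + 0)\{b}\{b} + (0 + 0)\{b}\{a} + b.a.(a.0)\{a} + a.X has moves --a--▸ s0, --b--▸ s1
  s1 = a.(a.0)\{a} has moves --a--▸ s2
  s2 = (a.0)\{a} has moves stopped
LTS(Q): 3 reachable states
  t0 = rec X. (0 + 0)\{b}\{b} + (0 + 0)\{b}\{a} + b.b.(a.0)\{a} + a.X has moves --a--▸ t0, --b--▸ t1
  t1 = b.(a.0)\{a} has moves --b--▸ t2
  t2 = (a.0)\{a} has moves stopped
Coarsest stable partition (strong bisimilarity classes):
  B0 = {s0}
  B1 = {s1}
  B2 = {s2, t2}
  B3 = {t0}
  B4 = {t1}
s0 ∈ B0, t0 ∈ B3 → different blocks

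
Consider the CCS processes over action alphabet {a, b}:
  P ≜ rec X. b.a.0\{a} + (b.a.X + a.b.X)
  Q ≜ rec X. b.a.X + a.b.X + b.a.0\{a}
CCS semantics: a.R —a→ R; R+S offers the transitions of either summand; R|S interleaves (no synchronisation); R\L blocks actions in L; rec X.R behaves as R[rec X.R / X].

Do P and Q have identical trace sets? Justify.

P's transition system — 5 states:
  p0 = rec X. b.a.0\{a} + (b.a.X + a.b.X) | —a→ p1, —b→ p2, —b→ p3
  p1 = b.(rec X. b.a.0\{a} + (b.a.X + a.b.X)) | —b→ p0
  p2 = a.(rec X. b.a.0\{a} + (b.a.X + a.b.X)) | —a→ p0
  p3 = a.0\{a} | —a→ p4
  p4 = 0\{a} | (no moves)
Q's transition system — 5 states:
  q0 = rec X. b.a.X + a.b.X + b.a.0\{a} | —a→ q1, —b→ q2, —b→ q3
  q1 = b.(rec X. b.a.X + a.b.X + b.a.0\{a}) | —b→ q0
  q2 = a.(rec X. b.a.X + a.b.X + b.a.0\{a}) | —a→ q0
  q3 = a.0\{a} | —a→ q4
  q4 = 0\{a} | (no moves)
Bisimilarity quotient blocks:
  B0 = {p0, q0}
  B1 = {p3, q3}
  B2 = {p4, q4}
  B3 = {p1, q1}
  B4 = {p2, q2}
p0 ∈ B0, q0 ∈ B0 → same block
Bisimilar ⇒ trace-equivalent.

traces(P) = traces(Q)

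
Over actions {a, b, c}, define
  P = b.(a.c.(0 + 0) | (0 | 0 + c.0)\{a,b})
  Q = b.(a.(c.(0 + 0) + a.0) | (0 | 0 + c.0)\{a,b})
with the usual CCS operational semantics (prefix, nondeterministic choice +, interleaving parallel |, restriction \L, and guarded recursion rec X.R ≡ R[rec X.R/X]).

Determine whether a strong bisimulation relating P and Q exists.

NO

LTS(P): 7 reachable states
  s0 = b.(a.c.(0 + 0) | (0 | 0 + c.0)\{a,b}) has moves -b-> s1
  s1 = a.c.(0 + 0) | (0 | 0 + c.0)\{a,b} has moves -a-> s2, -c-> s3
  s2 = c.(0 + 0) | (0 | 0 + c.0)\{a,b} has moves -c-> s4, -c-> s5
  s3 = a.c.(0 + 0) | 0\{a,b} has moves -a-> s5
  s4 = (0 + 0) | (0 | 0 + c.0)\{a,b} has moves -c-> s6
  s5 = c.(0 + 0) | 0\{a,b} has moves -c-> s6
  s6 = (0 + 0) | 0\{a,b} has moves ·
LTS(Q): 9 reachable states
  t0 = b.(a.(c.(0 + 0) + a.0) | (0 | 0 + c.0)\{a,b}) has moves -b-> t1
  t1 = a.(c.(0 + 0) + a.0) | (0 | 0 + c.0)\{a,b} has moves -a-> t2, -c-> t3
  t2 = (c.(0 + 0) + a.0) | (0 | 0 + c.0)\{a,b} has moves -a-> t4, -c-> t5, -c-> t6
  t3 = a.(c.(0 + 0) + a.0) | 0\{a,b} has moves -a-> t6
  t4 = 0 | (0 | 0 + c.0)\{a,b} has moves -c-> t7
  t5 = (0 + 0) | (0 | 0 + c.0)\{a,b} has moves -c-> t8
  t6 = (c.(0 + 0) + a.0) | 0\{a,b} has moves -a-> t7, -c-> t8
  t7 = 0 | 0\{a,b} has moves ·
  t8 = (0 + 0) | 0\{a,b} has moves ·
Coarsest stable partition (strong bisimilarity classes):
  B0 = {s0}
  B1 = {s1}
  B2 = {s2}
  B3 = {s4, s5, t4, t5}
  B4 = {s6, t7, t8}
  B5 = {s3}
  B6 = {t0}
  B7 = {t1}
  B8 = {t2}
  B9 = {t6}
  B10 = {t3}
s0 ∈ B0, t0 ∈ B6 → different blocks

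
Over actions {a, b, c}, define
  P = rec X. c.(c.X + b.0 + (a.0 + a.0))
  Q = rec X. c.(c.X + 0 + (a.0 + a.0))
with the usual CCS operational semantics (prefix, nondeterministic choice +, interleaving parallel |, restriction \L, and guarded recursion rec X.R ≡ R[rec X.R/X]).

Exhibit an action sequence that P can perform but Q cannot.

P's transition system — 3 states:
  s0 = rec X. c.(c.X + b.0 + (a.0 + a.0)) :: =c=> s1
  s1 = c.(rec X. c.(c.X + b.0 + (a.0 + a.0))) + b.0 + (a.0 + a.0) :: =a=> s2, =b=> s2, =c=> s0
  s2 = 0 :: (no moves)
Q's transition system — 3 states:
  t0 = rec X. c.(c.X + 0 + (a.0 + a.0)) :: =c=> t1
  t1 = c.(rec X. c.(c.X + 0 + (a.0 + a.0))) + 0 + (a.0 + a.0) :: =a=> t2, =c=> t0
  t2 = 0 :: (no moves)
Run σ = ⟨cb⟩ on P: start {s0}
  after c @ step 1: {s1}
  after b @ step 2: {s2}
  ✓ P
Run σ = ⟨cb⟩ on Q: start {t0}
  after c @ step 1: {t1}
  after b @ step 2: ∅ (Q stuck)

cb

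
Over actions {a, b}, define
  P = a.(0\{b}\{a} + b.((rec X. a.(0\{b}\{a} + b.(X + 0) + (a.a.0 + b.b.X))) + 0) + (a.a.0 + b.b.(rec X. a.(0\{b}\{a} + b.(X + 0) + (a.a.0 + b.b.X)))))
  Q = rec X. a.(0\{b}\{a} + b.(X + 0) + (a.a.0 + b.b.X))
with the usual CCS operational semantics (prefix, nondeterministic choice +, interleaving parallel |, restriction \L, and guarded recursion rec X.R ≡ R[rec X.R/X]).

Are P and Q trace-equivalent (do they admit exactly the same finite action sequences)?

trace-equivalent

P's transition system — 7 states:
  m0 = a.(0\{b}\{a} + b.((rec X. a.(0\{b}\{a} + b.(X + 0) + (a.a.0 + b.b.X))) + 0) + (a.a.0 + b.b.(rec X. a.(0\{b}\{a} + b.(X + 0) + (a.a.0 + b.b.X))))) | --a--▸ m1
  m1 = 0\{b}\{a} + b.((rec X. a.(0\{b}\{a} + b.(X + 0) + (a.a.0 + b.b.X))) + 0) + (a.a.0 + b.b.(rec X. a.(0\{b}\{a} + b.(X + 0) + (a.a.0 + b.b.X)))) | --a--▸ m2, --b--▸ m3, --b--▸ m4
  m2 = a.0 | --a--▸ m5
  m3 = (rec X. a.(0\{b}\{a} + b.(X + 0) + (a.a.0 + b.b.X))) + 0 | --a--▸ m1
  m4 = b.(rec X. a.(0\{b}\{a} + b.(X + 0) + (a.a.0 + b.b.X))) | --b--▸ m6
  m5 = 0 | ∅
  m6 = rec X. a.(0\{b}\{a} + b.(X + 0) + (a.a.0 + b.b.X)) | --a--▸ m1
Q's transition system — 6 states:
  n0 = rec X. a.(0\{b}\{a} + b.(X + 0) + (a.a.0 + b.b.X)) | --a--▸ n1
  n1 = 0\{b}\{a} + b.((rec X. a.(0\{b}\{a} + b.(X + 0) + (a.a.0 + b.b.X))) + 0) + (a.a.0 + b.b.(rec X. a.(0\{b}\{a} + b.(X + 0) + (a.a.0 + b.b.X)))) | --a--▸ n2, --b--▸ n3, --b--▸ n4
  n2 = a.0 | --a--▸ n5
  n3 = (rec X. a.(0\{b}\{a} + b.(X + 0) + (a.a.0 + b.b.X))) + 0 | --a--▸ n1
  n4 = b.(rec X. a.(0\{b}\{a} + b.(X + 0) + (a.a.0 + b.b.X))) | --b--▸ n0
  n5 = 0 | ∅
Coarsest stable partition (strong bisimilarity classes):
  B0 = {m0, m3, m6, n0, n3}
  B1 = {m1, n1}
  B2 = {m4, n4}
  B3 = {m2, n2}
  B4 = {m5, n5}
m0 ∈ B0, n0 ∈ B0 → same block
Bisimilar ⇒ trace-equivalent.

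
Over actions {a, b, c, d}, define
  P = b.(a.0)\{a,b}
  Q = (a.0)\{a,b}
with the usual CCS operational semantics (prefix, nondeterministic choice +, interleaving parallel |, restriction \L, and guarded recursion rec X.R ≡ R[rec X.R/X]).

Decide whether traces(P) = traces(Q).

Reachable graph of P (2 states):
  s0 = b.(a.0)\{a,b} :: ··b··> s1
  s1 = (a.0)\{a,b} :: deadlocked
Reachable graph of Q (1 states):
  t0 = (a.0)\{a,b} :: deadlocked
Trace ⟨b⟩ through P, begin at {s0}:
  [1] b ⇒ {s1}
  ✓ P
Trace ⟨b⟩ through Q, begin at {t0}:
  [1] b ⇒ ∅ (Q stuck)

traces(P) ≠ traces(Q) — witness ⟨b⟩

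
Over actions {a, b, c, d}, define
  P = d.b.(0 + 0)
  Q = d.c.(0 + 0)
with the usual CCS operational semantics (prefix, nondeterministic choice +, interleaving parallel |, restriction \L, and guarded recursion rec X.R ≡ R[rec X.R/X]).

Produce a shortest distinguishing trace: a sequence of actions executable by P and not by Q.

Reachable graph of P (3 states):
  s0 = d.b.(0 + 0) :: --d--▸ s1
  s1 = b.(0 + 0) :: --b--▸ s2
  s2 = 0 + 0 :: ·
Reachable graph of Q (3 states):
  t0 = d.c.(0 + 0) :: --d--▸ t1
  t1 = c.(0 + 0) :: --c--▸ t2
  t2 = 0 + 0 :: ·
Executing db from P (initial set {s0}):
  step 1 (d): {s1}
  step 2 (b): {s2}
  — P admits the full trace.
Executing db from Q (initial set {t0}):
  step 1 (d): {t1}
  step 2 (b): ∅  — Q cannot continue

db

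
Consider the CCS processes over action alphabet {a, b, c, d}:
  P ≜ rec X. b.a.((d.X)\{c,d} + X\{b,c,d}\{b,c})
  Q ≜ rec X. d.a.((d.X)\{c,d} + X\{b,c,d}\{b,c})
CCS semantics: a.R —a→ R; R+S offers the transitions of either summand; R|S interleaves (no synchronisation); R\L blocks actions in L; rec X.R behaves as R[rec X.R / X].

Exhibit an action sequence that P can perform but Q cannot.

Reachable graph of P (3 states):
  s0 = rec X. b.a.((d.X)\{c,d} + X\{b,c,d}\{b,c}) | ··b··> s1
  s1 = a.((d.(rec X. b.a.((d.X)\{c,d} + X\{b,c,d}\{b,c})))\{c,d} + (rec X. b.a.((d.X)\{c,d} + X\{b,c,d}\{b,c}))\{b,c,d}\{b,c}) | ··a··> s2
  s2 = (d.(rec X. b.a.((d.X)\{c,d} + X\{b,c,d}\{b,c})))\{c,d} + (rec X. b.a.((d.X)\{c,d} + X\{b,c,d}\{b,c}))\{b,c,d}\{b,c} | ∅
Reachable graph of Q (3 states):
  t0 = rec X. d.a.((d.X)\{c,d} + X\{b,c,d}\{b,c}) | ··d··> t1
  t1 = a.((d.(rec X. d.a.((d.X)\{c,d} + X\{b,c,d}\{b,c})))\{c,d} + (rec X. d.a.((d.X)\{c,d} + X\{b,c,d}\{b,c}))\{b,c,d}\{b,c}) | ··a··> t2
  t2 = (d.(rec X. d.a.((d.X)\{c,d} + X\{b,c,d}\{b,c})))\{c,d} + (rec X. d.a.((d.X)\{c,d} + X\{b,c,d}\{b,c}))\{b,c,d}\{b,c} | ∅
Executing b from P (initial set {s0}):
  [1] b ⇒ {s1}
  — P admits the full trace.
Executing b from Q (initial set {t0}):
  [1] b ⇒ no successor for Q

b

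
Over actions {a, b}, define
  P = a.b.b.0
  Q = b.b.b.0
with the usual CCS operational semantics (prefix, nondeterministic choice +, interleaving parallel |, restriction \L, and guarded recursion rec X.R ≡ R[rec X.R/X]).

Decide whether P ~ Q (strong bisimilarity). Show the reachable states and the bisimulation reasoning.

NO

P's transition system — 4 states:
  u0 = a.b.b.0 has moves -a-> u1
  u1 = b.b.0 has moves -b-> u2
  u2 = b.0 has moves -b-> u3
  u3 = 0 has moves (no moves)
Q's transition system — 4 states:
  v0 = b.b.b.0 has moves -b-> v1
  v1 = b.b.0 has moves -b-> v2
  v2 = b.0 has moves -b-> v3
  v3 = 0 has moves (no moves)
Coarsest stable partition (strong bisimilarity classes):
  B0 = {u0}
  B1 = {u1, v1}
  B2 = {u2, v2}
  B3 = {u3, v3}
  B4 = {v0}
u0 ∈ B0, v0 ∈ B4 → different blocks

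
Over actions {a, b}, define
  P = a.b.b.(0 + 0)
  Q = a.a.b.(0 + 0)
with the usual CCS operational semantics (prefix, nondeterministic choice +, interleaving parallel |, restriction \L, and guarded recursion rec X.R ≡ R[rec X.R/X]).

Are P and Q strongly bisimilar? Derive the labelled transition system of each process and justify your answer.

Reachable graph of P (4 states):
  s0 = a.b.b.(0 + 0) has moves ··a··> s1
  s1 = b.b.(0 + 0) has moves ··b··> s2
  s2 = b.(0 + 0) has moves ··b··> s3
  s3 = 0 + 0 has moves (no moves)
Reachable graph of Q (4 states):
  t0 = a.a.b.(0 + 0) has moves ··a··> t1
  t1 = a.b.(0 + 0) has moves ··a··> t2
  t2 = b.(0 + 0) has moves ··b··> t3
  t3 = 0 + 0 has moves (no moves)
Partition-refinement fixed point:
  B0 = {s0}
  B1 = {s1}
  B2 = {s2, t2}
  B3 = {s3, t3}
  B4 = {t0}
  B5 = {t1}
s0 ∈ B0, t0 ∈ B4 → different blocks

P ≁ Q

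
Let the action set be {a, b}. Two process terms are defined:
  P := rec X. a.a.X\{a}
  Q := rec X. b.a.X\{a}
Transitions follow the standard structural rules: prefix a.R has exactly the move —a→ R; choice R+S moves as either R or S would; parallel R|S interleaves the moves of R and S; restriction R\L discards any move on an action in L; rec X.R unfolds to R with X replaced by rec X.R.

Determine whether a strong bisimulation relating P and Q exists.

Reachable graph of P (3 states):
  u0 = rec X. a.a.X\{a} → ··a··> u1
  u1 = a.(rec X. a.a.X\{a})\{a} → ··a··> u2
  u2 = (rec X. a.a.X\{a})\{a} → (no moves)
Reachable graph of Q (4 states):
  v0 = rec X. b.a.X\{a} → ··b··> v1
  v1 = a.(rec X. b.a.X\{a})\{a} → ··a··> v2
  v2 = (rec X. b.a.X\{a})\{a} → ··b··> v3
  v3 = (a.(rec X. b.a.X\{a})\{a})\{a} → (no moves)
Partition-refinement fixed point:
  B0 = {u0}
  B1 = {u1}
  B2 = {u2, v3}
  B3 = {v0}
  B4 = {v1}
  B5 = {v2}
u0 ∈ B0, v0 ∈ B3 → different blocks

not bisimilar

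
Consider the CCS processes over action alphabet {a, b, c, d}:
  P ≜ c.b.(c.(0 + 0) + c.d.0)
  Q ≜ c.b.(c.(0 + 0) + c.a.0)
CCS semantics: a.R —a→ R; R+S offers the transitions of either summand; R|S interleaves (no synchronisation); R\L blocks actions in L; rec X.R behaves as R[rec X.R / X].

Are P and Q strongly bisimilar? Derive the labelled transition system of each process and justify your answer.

P's transition system — 6 states:
  p0 = c.b.(c.(0 + 0) + c.d.0) | ··c··> p1
  p1 = b.(c.(0 + 0) + c.d.0) | ··b··> p2
  p2 = c.(0 + 0) + c.d.0 | ··c··> p3, ··c··> p4
  p3 = 0 + 0 | ∅
  p4 = d.0 | ··d··> p5
  p5 = 0 | ∅
Q's transition system — 6 states:
  q0 = c.b.(c.(0 + 0) + c.a.0) | ··c··> q1
  q1 = b.(c.(0 + 0) + c.a.0) | ··b··> q2
  q2 = c.(0 + 0) + c.a.0 | ··c··> q3, ··c··> q4
  q3 = 0 + 0 | ∅
  q4 = a.0 | ··a··> q5
  q5 = 0 | ∅
Partition-refinement fixed point:
  B0 = {p0}
  B1 = {p1}
  B2 = {p2}
  B3 = {p4}
  B4 = {p3, p5, q3, q5}
  B5 = {q0}
  B6 = {q1}
  B7 = {q2}
  B8 = {q4}
p0 ∈ B0, q0 ∈ B5 → different blocks

NO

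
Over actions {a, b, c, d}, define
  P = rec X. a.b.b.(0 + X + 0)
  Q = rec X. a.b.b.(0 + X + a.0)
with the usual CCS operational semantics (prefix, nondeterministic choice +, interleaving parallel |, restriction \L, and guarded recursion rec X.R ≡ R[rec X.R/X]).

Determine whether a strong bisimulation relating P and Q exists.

not bisimilar

LTS(P): 4 reachable states
  u0 = rec X. a.b.b.(0 + X + 0) :: ··a··> u1
  u1 = b.b.(0 + (rec X. a.b.b.(0 + X + 0)) + 0) :: ··b··> u2
  u2 = b.(0 + (rec X. a.b.b.(0 + X + 0)) + 0) :: ··b··> u3
  u3 = 0 + (rec X. a.b.b.(0 + X + 0)) + 0 :: ··a··> u1
LTS(Q): 5 reachable states
  v0 = rec X. a.b.b.(0 + X + a.0) :: ··a··> v1
  v1 = b.b.(0 + (rec X. a.b.b.(0 + X + a.0)) + a.0) :: ··b··> v2
  v2 = b.(0 + (rec X. a.b.b.(0 + X + a.0)) + a.0) :: ··b··> v3
  v3 = 0 + (rec X. a.b.b.(0 + X + a.0)) + a.0 :: ··a··> v1, ··a··> v4
  v4 = 0 :: ∅
Bisimilarity quotient blocks:
  B0 = {u0, u3}
  B1 = {u1}
  B2 = {u2}
  B3 = {v0}
  B4 = {v1}
  B5 = {v2}
  B6 = {v3}
  B7 = {v4}
u0 ∈ B0, v0 ∈ B3 → different blocks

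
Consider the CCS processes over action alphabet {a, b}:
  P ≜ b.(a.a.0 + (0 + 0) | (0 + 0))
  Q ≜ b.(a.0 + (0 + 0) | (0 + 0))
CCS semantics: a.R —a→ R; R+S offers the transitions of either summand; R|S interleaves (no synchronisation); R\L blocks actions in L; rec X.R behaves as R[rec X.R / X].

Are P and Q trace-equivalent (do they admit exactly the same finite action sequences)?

Reachable graph of P (4 states):
  u0 = b.(a.a.0 + (0 + 0) | (0 + 0)) ⊢ =b=> u1
  u1 = a.a.0 + (0 + 0) | (0 + 0) ⊢ =a=> u2
  u2 = a.0 ⊢ =a=> u3
  u3 = 0 ⊢ ∅
Reachable graph of Q (3 states):
  v0 = b.(a.0 + (0 + 0) | (0 + 0)) ⊢ =b=> v1
  v1 = a.0 + (0 + 0) | (0 + 0) ⊢ =a=> v2
  v2 = 0 ⊢ ∅
Executing baa from P (initial set {u0}):
  step 1 (b): {u1}
  step 2 (a): {u2}
  step 3 (a): {u3}
  ✓ P
Executing baa from Q (initial set {v0}):
  step 1 (b): {v1}
  step 2 (a): {v2}
  step 3 (a): no successor for Q

NO — witness ⟨baa⟩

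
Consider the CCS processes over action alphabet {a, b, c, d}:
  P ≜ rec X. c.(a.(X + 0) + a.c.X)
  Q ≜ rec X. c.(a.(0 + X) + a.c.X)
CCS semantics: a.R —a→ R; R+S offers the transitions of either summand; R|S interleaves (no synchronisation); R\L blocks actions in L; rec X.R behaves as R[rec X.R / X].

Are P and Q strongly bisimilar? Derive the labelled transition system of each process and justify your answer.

bisimilar

P's transition system — 4 states:
  m0 = rec X. c.(a.(X + 0) + a.c.X) has moves --c--▸ m1
  m1 = a.((rec X. c.(a.(X + 0) + a.c.X)) + 0) + a.c.(rec X. c.(a.(X + 0) + a.c.X)) has moves --a--▸ m2, --a--▸ m3
  m2 = (rec X. c.(a.(X + 0) + a.c.X)) + 0 has moves --c--▸ m1
  m3 = c.(rec X. c.(a.(X + 0) + a.c.X)) has moves --c--▸ m0
Q's transition system — 4 states:
  n0 = rec X. c.(a.(0 + X) + a.c.X) has moves --c--▸ n1
  n1 = a.(0 + (rec X. c.(a.(0 + X) + a.c.X))) + a.c.(rec X. c.(a.(0 + X) + a.c.X)) has moves --a--▸ n2, --a--▸ n3
  n2 = 0 + (rec X. c.(a.(0 + X) + a.c.X)) has moves --c--▸ n1
  n3 = c.(rec X. c.(a.(0 + X) + a.c.X)) has moves --c--▸ n0
Bisimilarity quotient blocks:
  B0 = {m0, m2, n0, n2}
  B1 = {m1, n1}
  B2 = {m3, n3}
m0 ∈ B0, n0 ∈ B0 → same block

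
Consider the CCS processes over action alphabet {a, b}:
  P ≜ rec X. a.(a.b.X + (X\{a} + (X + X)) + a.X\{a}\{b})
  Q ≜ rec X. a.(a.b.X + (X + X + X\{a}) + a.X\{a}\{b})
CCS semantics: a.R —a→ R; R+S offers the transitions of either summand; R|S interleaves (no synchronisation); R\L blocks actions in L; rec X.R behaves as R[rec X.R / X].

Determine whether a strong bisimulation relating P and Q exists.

Reachable graph of P (4 states):
  u0 = rec X. a.(a.b.X + (X\{a} + (X + X)) + a.X\{a}\{b}) → ··a··> u1
  u1 = a.b.(rec X. a.(a.b.X + (X\{a} + (X + X)) + a.X\{a}\{b})) + ((rec X. a.(a.b.X + (X\{a} + (X + X)) + a.X\{a}\{b}))\{a} + ((rec X. a.(a.b.X + (X\{a} + (X + X)) + a.X\{a}\{b})) + (rec X. a.(a.b.X + (X\{a} + (X + X)) + a.X\{a}\{b})))) + a.(rec X. a.(a.b.X + (X\{a} + (X + X)) + a.X\{a}\{b}))\{a}\{b} → ··a··> u1, ··a··> u2, ··a··> u3
  u2 = (rec X. a.(a.b.X + (X\{a} + (X + X)) + a.X\{a}\{b}))\{a}\{b} → deadlocked
  u3 = b.(rec X. a.(a.b.X + (X\{a} + (X + X)) + a.X\{a}\{b})) → ··b··> u0
Reachable graph of Q (4 states):
  v0 = rec X. a.(a.b.X + (X + X + X\{a}) + a.X\{a}\{b}) → ··a··> v1
  v1 = a.b.(rec X. a.(a.b.X + (X + X + X\{a}) + a.X\{a}\{b})) + ((rec X. a.(a.b.X + (X + X + X\{a}) + a.X\{a}\{b})) + (rec X. a.(a.b.X + (X + X + X\{a}) + a.X\{a}\{b})) + (rec X. a.(a.b.X + (X + X + X\{a}) + a.X\{a}\{b}))\{a}) + a.(rec X. a.(a.b.X + (X + X + X\{a}) + a.X\{a}\{b}))\{a}\{b} → ··a··> v1, ··a··> v2, ··a··> v3
  v2 = (rec X. a.(a.b.X + (X + X + X\{a}) + a.X\{a}\{b}))\{a}\{b} → deadlocked
  v3 = b.(rec X. a.(a.b.X + (X + X + X\{a}) + a.X\{a}\{b})) → ··b··> v0
Bisimilarity quotient blocks:
  B0 = {u0, v0}
  B1 = {u1, v1}
  B2 = {u2, v2}
  B3 = {u3, v3}
u0 ∈ B0, v0 ∈ B0 → same block

P ~ Q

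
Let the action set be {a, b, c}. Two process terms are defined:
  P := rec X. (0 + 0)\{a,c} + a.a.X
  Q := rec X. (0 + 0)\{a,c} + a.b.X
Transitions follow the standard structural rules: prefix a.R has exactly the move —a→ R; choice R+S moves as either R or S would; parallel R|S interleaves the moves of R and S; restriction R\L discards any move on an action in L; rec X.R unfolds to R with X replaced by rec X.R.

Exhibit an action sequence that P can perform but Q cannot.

aa

Reachable graph of P (2 states):
  s0 = rec X. (0 + 0)\{a,c} + a.a.X :: --a--▸ s1
  s1 = a.(rec X. (0 + 0)\{a,c} + a.a.X) :: --a--▸ s0
Reachable graph of Q (2 states):
  t0 = rec X. (0 + 0)\{a,c} + a.b.X :: --a--▸ t1
  t1 = b.(rec X. (0 + 0)\{a,c} + a.b.X) :: --b--▸ t0
Trace ⟨aa⟩ through P, begin at {s0}:
  [1] a ⇒ {s1}
  [2] a ⇒ {s0}
  P completes σ.
Trace ⟨aa⟩ through Q, begin at {t0}:
  [1] a ⇒ {t1}
  [2] a ⇒ no successor for Q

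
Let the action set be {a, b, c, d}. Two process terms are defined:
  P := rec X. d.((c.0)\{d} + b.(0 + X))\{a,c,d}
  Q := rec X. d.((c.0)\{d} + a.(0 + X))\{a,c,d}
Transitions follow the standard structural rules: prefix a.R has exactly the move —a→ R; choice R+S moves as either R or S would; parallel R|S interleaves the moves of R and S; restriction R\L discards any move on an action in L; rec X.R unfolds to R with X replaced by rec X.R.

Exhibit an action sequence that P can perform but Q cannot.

Reachable graph of P (3 states):
  s0 = rec X. d.((c.0)\{d} + b.(0 + X))\{a,c,d} has moves --d--▸ s1
  s1 = ((c.0)\{d} + b.(0 + (rec X. d.((c.0)\{d} + b.(0 + X))\{a,c,d})))\{a,c,d} has moves --b--▸ s2
  s2 = (0 + (rec X. d.((c.0)\{d} + b.(0 + X))\{a,c,d}))\{a,c,d} has moves stopped
Reachable graph of Q (2 states):
  t0 = rec X. d.((c.0)\{d} + a.(0 + X))\{a,c,d} has moves --d--▸ t1
  t1 = ((c.0)\{d} + a.(0 + (rec X. d.((c.0)\{d} + a.(0 + X))\{a,c,d})))\{a,c,d} has moves stopped
Trace ⟨db⟩ through P, begin at {s0}:
  [1] d ⇒ {s1}
  [2] b ⇒ {s2}
  — P admits the full trace.
Trace ⟨db⟩ through Q, begin at {t0}:
  [1] d ⇒ {t1}
  [2] b ⇒ ∅ (Q stuck)

db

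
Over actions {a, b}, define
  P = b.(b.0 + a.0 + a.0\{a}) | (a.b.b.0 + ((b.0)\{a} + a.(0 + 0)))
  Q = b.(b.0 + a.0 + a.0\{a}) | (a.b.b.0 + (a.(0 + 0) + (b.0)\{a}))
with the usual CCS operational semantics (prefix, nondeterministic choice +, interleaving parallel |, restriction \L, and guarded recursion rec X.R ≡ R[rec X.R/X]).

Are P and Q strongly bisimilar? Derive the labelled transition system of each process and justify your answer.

P's transition system — 24 states:
  m0 = b.(b.0 + a.0 + a.0\{a}) | (a.b.b.0 + ((b.0)\{a} + a.(0 + 0))) has moves --a--▸ m1, --a--▸ m2, --b--▸ m3, --b--▸ m4
  m1 = b.(b.0 + a.0 + a.0\{a}) | (0 + 0) has moves --b--▸ m5
  m2 = b.(b.0 + a.0 + a.0\{a}) | b.b.0 has moves --b--▸ m6, --b--▸ m7
  m3 = (b.0 + a.0 + a.0\{a}) | (a.b.b.0 + ((b.0)\{a} + a.(0 + 0))) has moves --a--▸ m5, --a--▸ m6, --a--▸ m8, --a--▸ m9, --b--▸ m10, --b--▸ m8
  m4 = b.(b.0 + a.0 + a.0\{a}) | 0\{a} has moves --b--▸ m10
  m5 = (b.0 + a.0 + a.0\{a}) | (0 + 0) has moves --a--▸ m11, --a--▸ m12, --b--▸ m11
  m6 = (b.0 + a.0 + a.0\{a}) | b.b.0 has moves --a--▸ m13, --a--▸ m14, --b--▸ m13, --b--▸ m15
  m7 = b.(b.0 + a.0 + a.0\{a}) | b.0 has moves --b--▸ m15, --b--▸ m16
  m8 = 0 | (a.b.b.0 + ((b.0)\{a} + a.(0 + 0))) has moves --a--▸ m11, --a--▸ m13, --b--▸ m17
  m9 = 0\{a} | (a.b.b.0 + ((b.0)\{a} + a.(0 + 0))) has moves --a--▸ m12, --a--▸ m14, --b--▸ m18
  m10 = (b.0 + a.0 + a.0\{a}) | 0\{a} has moves --a--▸ m17, --a--▸ m18, --b--▸ m17
  m11 = 0 | (0 + 0) has moves ∅
  m12 = 0\{a} | (0 + 0) has moves ∅
  m13 = 0 | b.b.0 has moves --b--▸ m19
  m14 = 0\{a} | b.b.0 has moves --b--▸ m20
  m15 = (b.0 + a.0 + a.0\{a}) | b.0 has moves --a--▸ m19, --a--▸ m20, --b--▸ m19, --b--▸ m21
  m16 = b.(b.0 + a.0 + a.0\{a}) | 0 has moves --b--▸ m21
  m17 = 0 | 0\{a} has moves ∅
  m18 = 0\{a} | 0\{a} has moves ∅
  m19 = 0 | b.0 has moves --b--▸ m22
  m20 = 0\{a} | b.0 has moves --b--▸ m23
  m21 = (b.0 + a.0 + a.0\{a}) | 0 has moves --a--▸ m22, --a--▸ m23, --b--▸ m22
  m22 = 0 | 0 has moves ∅
  m23 = 0\{a} | 0 has moves ∅
Q's transition system — 24 states:
  n0 = b.(b.0 + a.0 + a.0\{a}) | (a.b.b.0 + (a.(0 + 0) + (b.0)\{a})) has moves --a--▸ n1, --a--▸ n2, --b--▸ n3, --b--▸ n4
  n1 = b.(b.0 + a.0 + a.0\{a}) | (0 + 0) has moves --b--▸ n5
  n2 = b.(b.0 + a.0 + a.0\{a}) | b.b.0 has moves --b--▸ n6, --b--▸ n7
  n3 = (b.0 + a.0 + a.0\{a}) | (a.b.b.0 + (a.(0 + 0) + (b.0)\{a})) has moves --a--▸ n5, --a--▸ n6, --a--▸ n8, --a--▸ n9, --b--▸ n10, --b--▸ n8
  n4 = b.(b.0 + a.0 + a.0\{a}) | 0\{a} has moves --b--▸ n10
  n5 = (b.0 + a.0 + a.0\{a}) | (0 + 0) has moves --a--▸ n11, --a--▸ n12, --b--▸ n11
  n6 = (b.0 + a.0 + a.0\{a}) | b.b.0 has moves --a--▸ n13, --a--▸ n14, --b--▸ n13, --b--▸ n15
  n7 = b.(b.0 + a.0 + a.0\{a}) | b.0 has moves --b--▸ n15, --b--▸ n16
  n8 = 0 | (a.b.b.0 + (a.(0 + 0) + (b.0)\{a})) has moves --a--▸ n11, --a--▸ n13, --b--▸ n17
  n9 = 0\{a} | (a.b.b.0 + (a.(0 + 0) + (b.0)\{a})) has moves --a--▸ n12, --a--▸ n14, --b--▸ n18
  n10 = (b.0 + a.0 + a.0\{a}) | 0\{a} has moves --a--▸ n17, --a--▸ n18, --b--▸ n17
  n11 = 0 | (0 + 0) has moves ∅
  n12 = 0\{a} | (0 + 0) has moves ∅
  n13 = 0 | b.b.0 has moves --b--▸ n19
  n14 = 0\{a} | b.b.0 has moves --b--▸ n20
  n15 = (b.0 + a.0 + a.0\{a}) | b.0 has moves --a--▸ n19, --a--▸ n20, --b--▸ n19, --b--▸ n21
  n16 = b.(b.0 + a.0 + a.0\{a}) | 0 has moves --b--▸ n21
  n17 = 0 | 0\{a} has moves ∅
  n18 = 0\{a} | 0\{a} has moves ∅
  n19 = 0 | b.0 has moves --b--▸ n22
  n20 = 0\{a} | b.0 has moves --b--▸ n23
  n21 = (b.0 + a.0 + a.0\{a}) | 0 has moves --a--▸ n22, --a--▸ n23, --b--▸ n22
  n22 = 0 | 0 has moves ∅
  n23 = 0\{a} | 0 has moves ∅
Bisimilarity quotient blocks:
  B0 = {m0, n0}
  B1 = {m2, n2}
  B2 = {m6, n6}
  B3 = {m15, n15}
  B4 = {m19, m20, n19, n20}
  B5 = {m11, m12, m17, m18, m22, m23, n11, n12, n17, n18, n22, n23}
  B6 = {m10, m21, m5, n10, n21, n5}
  B7 = {m13, m14, n13, n14}
  B8 = {m7, n7}
  B9 = {m1, m16, m4, n1, n16, n4}
  B10 = {m3, n3}
  B11 = {m8, m9, n8, n9}
m0 ∈ B0, n0 ∈ B0 → same block

bisimilar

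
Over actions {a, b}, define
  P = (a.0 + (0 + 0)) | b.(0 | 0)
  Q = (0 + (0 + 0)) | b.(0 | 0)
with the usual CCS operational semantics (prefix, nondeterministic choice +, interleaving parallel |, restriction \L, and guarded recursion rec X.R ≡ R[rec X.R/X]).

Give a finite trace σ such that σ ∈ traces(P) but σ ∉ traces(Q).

P's transition system — 4 states:
  u0 = (a.0 + (0 + 0)) | b.(0 | 0) → ··a··> u1, ··b··> u2
  u1 = 0 | b.(0 | 0) → ··b··> u3
  u2 = (a.0 + (0 + 0)) | (0 | 0) → ··a··> u3
  u3 = 0 | (0 | 0) → deadlocked
Q's transition system — 2 states:
  v0 = (0 + (0 + 0)) | b.(0 | 0) → ··b··> v1
  v1 = (0 + (0 + 0)) | (0 | 0) → deadlocked
Executing a from P (initial set {u0}):
  after a @ step 1: {u1}
  P completes σ.
Executing a from Q (initial set {v0}):
  after a @ step 1: ∅ (Q stuck)

a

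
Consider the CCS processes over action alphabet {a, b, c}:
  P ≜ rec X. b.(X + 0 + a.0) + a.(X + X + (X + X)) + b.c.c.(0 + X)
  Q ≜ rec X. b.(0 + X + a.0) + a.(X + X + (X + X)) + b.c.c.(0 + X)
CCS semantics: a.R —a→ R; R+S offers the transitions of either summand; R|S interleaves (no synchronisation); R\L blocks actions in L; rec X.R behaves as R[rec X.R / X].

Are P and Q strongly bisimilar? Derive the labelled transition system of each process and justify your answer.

YES

LTS(P): 7 reachable states
  u0 = rec X. b.(X + 0 + a.0) + a.(X + X + (X + X)) + b.c.c.(0 + X) ⊢ --a--▸ u1, --b--▸ u2, --b--▸ u3
  u1 = (rec X. b.(X + 0 + a.0) + a.(X + X + (X + X)) + b.c.c.(0 + X)) + (rec X. b.(X + 0 + a.0) + a.(X + X + (X + X)) + b.c.c.(0 + X)) + ((rec X. b.(X + 0 + a.0) + a.(X + X + (X + X)) + b.c.c.(0 + X)) + (rec X. b.(X + 0 + a.0) + a.(X + X + (X + X)) + b.c.c.(0 + X))) ⊢ --a--▸ u1, --b--▸ u2, --b--▸ u3
  u2 = (rec X. b.(X + 0 + a.0) + a.(X + X + (X + X)) + b.c.c.(0 + X)) + 0 + a.0 ⊢ --a--▸ u1, --a--▸ u4, --b--▸ u2, --b--▸ u3
  u3 = c.c.(0 + (rec X. b.(X + 0 + a.0) + a.(X + X + (X + X)) + b.c.c.(0 + X))) ⊢ --c--▸ u5
  u4 = 0 ⊢ stopped
  u5 = c.(0 + (rec X. b.(X + 0 + a.0) + a.(X + X + (X + X)) + b.c.c.(0 + X))) ⊢ --c--▸ u6
  u6 = 0 + (rec X. b.(X + 0 + a.0) + a.(X + X + (X + X)) + b.c.c.(0 + X)) ⊢ --a--▸ u1, --b--▸ u2, --b--▸ u3
LTS(Q): 7 reachable states
  v0 = rec X. b.(0 + X + a.0) + a.(X + X + (X + X)) + b.c.c.(0 + X) ⊢ --a--▸ v1, --b--▸ v2, --b--▸ v3
  v1 = (rec X. b.(0 + X + a.0) + a.(X + X + (X + X)) + b.c.c.(0 + X)) + (rec X. b.(0 + X + a.0) + a.(X + X + (X + X)) + b.c.c.(0 + X)) + ((rec X. b.(0 + X + a.0) + a.(X + X + (X + X)) + b.c.c.(0 + X)) + (rec X. b.(0 + X + a.0) + a.(X + X + (X + X)) + b.c.c.(0 + X))) ⊢ --a--▸ v1, --b--▸ v2, --b--▸ v3
  v2 = 0 + (rec X. b.(0 + X + a.0) + a.(X + X + (X + X)) + b.c.c.(0 + X)) + a.0 ⊢ --a--▸ v1, --a--▸ v4, --b--▸ v2, --b--▸ v3
  v3 = c.c.(0 + (rec X. b.(0 + X + a.0) + a.(X + X + (X + X)) + b.c.c.(0 + X))) ⊢ --c--▸ v5
  v4 = 0 ⊢ stopped
  v5 = c.(0 + (rec X. b.(0 + X + a.0) + a.(X + X + (X + X)) + b.c.c.(0 + X))) ⊢ --c--▸ v6
  v6 = 0 + (rec X. b.(0 + X + a.0) + a.(X + X + (X + X)) + b.c.c.(0 + X)) ⊢ --a--▸ v1, --b--▸ v2, --b--▸ v3
Partition-refinement fixed point:
  B0 = {u0, u1, u6, v0, v1, v6}
  B1 = {u2, v2}
  B2 = {u4, v4}
  B3 = {u3, v3}
  B4 = {u5, v5}
u0 ∈ B0, v0 ∈ B0 → same block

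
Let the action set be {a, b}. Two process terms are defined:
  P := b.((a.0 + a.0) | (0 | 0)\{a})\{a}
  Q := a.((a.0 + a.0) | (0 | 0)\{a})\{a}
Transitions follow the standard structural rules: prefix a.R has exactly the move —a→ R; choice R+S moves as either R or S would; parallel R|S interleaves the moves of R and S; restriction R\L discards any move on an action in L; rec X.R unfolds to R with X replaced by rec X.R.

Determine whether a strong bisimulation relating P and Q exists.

Reachable graph of P (2 states):
  m0 = b.((a.0 + a.0) | (0 | 0)\{a})\{a} :: --b--▸ m1
  m1 = ((a.0 + a.0) | (0 | 0)\{a})\{a} :: stopped
Reachable graph of Q (2 states):
  n0 = a.((a.0 + a.0) | (0 | 0)\{a})\{a} :: --a--▸ n1
  n1 = ((a.0 + a.0) | (0 | 0)\{a})\{a} :: stopped
Bisimilarity quotient blocks:
  B0 = {m0}
  B1 = {m1, n1}
  B2 = {n0}
m0 ∈ B0, n0 ∈ B2 → different blocks

P ≁ Q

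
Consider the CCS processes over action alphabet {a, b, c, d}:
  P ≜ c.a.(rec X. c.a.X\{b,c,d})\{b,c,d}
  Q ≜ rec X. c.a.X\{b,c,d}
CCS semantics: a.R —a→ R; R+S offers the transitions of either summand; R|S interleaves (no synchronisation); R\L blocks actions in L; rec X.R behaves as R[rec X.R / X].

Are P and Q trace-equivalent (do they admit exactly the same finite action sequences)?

P's transition system — 3 states:
  m0 = c.a.(rec X. c.a.X\{b,c,d})\{b,c,d} → =c=> m1
  m1 = a.(rec X. c.a.X\{b,c,d})\{b,c,d} → =a=> m2
  m2 = (rec X. c.a.X\{b,c,d})\{b,c,d} → (no moves)
Q's transition system — 3 states:
  n0 = rec X. c.a.X\{b,c,d} → =c=> n1
  n1 = a.(rec X. c.a.X\{b,c,d})\{b,c,d} → =a=> n2
  n2 = (rec X. c.a.X\{b,c,d})\{b,c,d} → (no moves)
Bisimilarity quotient blocks:
  B0 = {m0, n0}
  B1 = {m1, n1}
  B2 = {m2, n2}
m0 ∈ B0, n0 ∈ B0 → same block
Bisimilar ⇒ trace-equivalent.

YES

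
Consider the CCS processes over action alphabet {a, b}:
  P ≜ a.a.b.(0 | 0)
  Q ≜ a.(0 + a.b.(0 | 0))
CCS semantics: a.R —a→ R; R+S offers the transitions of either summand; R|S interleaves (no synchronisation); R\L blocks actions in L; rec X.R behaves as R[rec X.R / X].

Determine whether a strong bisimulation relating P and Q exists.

Reachable graph of P (4 states):
  s0 = a.a.b.(0 | 0) ⊢ ··a··> s1
  s1 = a.b.(0 | 0) ⊢ ··a··> s2
  s2 = b.(0 | 0) ⊢ ··b··> s3
  s3 = 0 | 0 ⊢ ∅
Reachable graph of Q (4 states):
  t0 = a.(0 + a.b.(0 | 0)) ⊢ ··a··> t1
  t1 = 0 + a.b.(0 | 0) ⊢ ··a··> t2
  t2 = b.(0 | 0) ⊢ ··b··> t3
  t3 = 0 | 0 ⊢ ∅
Coarsest stable partition (strong bisimilarity classes):
  B0 = {s0, t0}
  B1 = {s1, t1}
  B2 = {s2, t2}
  B3 = {s3, t3}
s0 ∈ B0, t0 ∈ B0 → same block

P ~ Q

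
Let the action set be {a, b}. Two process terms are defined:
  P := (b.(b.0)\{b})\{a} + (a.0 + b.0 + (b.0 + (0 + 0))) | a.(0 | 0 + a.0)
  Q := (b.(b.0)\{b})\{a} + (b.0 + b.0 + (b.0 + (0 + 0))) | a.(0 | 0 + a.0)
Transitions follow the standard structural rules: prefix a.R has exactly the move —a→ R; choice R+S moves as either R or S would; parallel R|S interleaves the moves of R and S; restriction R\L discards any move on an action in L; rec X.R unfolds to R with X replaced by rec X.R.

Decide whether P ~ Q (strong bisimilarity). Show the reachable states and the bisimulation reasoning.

P's transition system — 7 states:
  m0 = (b.(b.0)\{b})\{a} + (a.0 + b.0 + (b.0 + (0 + 0))) | a.(0 | 0 + a.0) ⊢ =a=> m1, =a=> m2, =b=> m2, =b=> m3
  m1 = (a.0 + b.0 + (b.0 + (0 + 0))) | (0 | 0 + a.0) ⊢ =a=> m4, =a=> m5, =b=> m5
  m2 = 0 | a.(0 | 0 + a.0) ⊢ =a=> m5
  m3 = (b.0)\{b}\{a} ⊢ ∅
  m4 = (a.0 + b.0 + (b.0 + (0 + 0))) | 0 ⊢ =a=> m6, =b=> m6
  m5 = 0 | (0 | 0 + a.0) ⊢ =a=> m6
  m6 = 0 | 0 ⊢ ∅
Q's transition system — 7 states:
  n0 = (b.(b.0)\{b})\{a} + (b.0 + b.0 + (b.0 + (0 + 0))) | a.(0 | 0 + a.0) ⊢ =a=> n1, =b=> n2, =b=> n3
  n1 = (b.0 + b.0 + (b.0 + (0 + 0))) | (0 | 0 + a.0) ⊢ =a=> n4, =b=> n5
  n2 = (b.0)\{b}\{a} ⊢ ∅
  n3 = 0 | a.(0 | 0 + a.0) ⊢ =a=> n5
  n4 = (b.0 + b.0 + (b.0 + (0 + 0))) | 0 ⊢ =b=> n6
  n5 = 0 | (0 | 0 + a.0) ⊢ =a=> n6
  n6 = 0 | 0 ⊢ ∅
Coarsest stable partition (strong bisimilarity classes):
  B0 = {m0}
  B1 = {m3, m6, n2, n6}
  B2 = {m1}
  B3 = {m5, n5}
  B4 = {m4}
  B5 = {m2, n3}
  B6 = {n0}
  B7 = {n1}
  B8 = {n4}
m0 ∈ B0, n0 ∈ B6 → different blocks

NO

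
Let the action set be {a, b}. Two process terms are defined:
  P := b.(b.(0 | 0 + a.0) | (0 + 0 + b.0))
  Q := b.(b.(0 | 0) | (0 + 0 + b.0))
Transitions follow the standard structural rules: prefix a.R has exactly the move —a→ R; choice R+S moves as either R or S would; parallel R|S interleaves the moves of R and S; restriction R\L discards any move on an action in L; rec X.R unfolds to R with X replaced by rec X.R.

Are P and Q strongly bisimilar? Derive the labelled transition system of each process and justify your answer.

P ≁ Q

LTS(P): 7 reachable states
  m0 = b.(b.(0 | 0 + a.0) | (0 + 0 + b.0)) → -b-> m1
  m1 = b.(0 | 0 + a.0) | (0 + 0 + b.0) → -b-> m2, -b-> m3
  m2 = (0 | 0 + a.0) | (0 + 0 + b.0) → -a-> m4, -b-> m5
  m3 = b.(0 | 0 + a.0) | 0 → -b-> m5
  m4 = 0 | (0 + 0 + b.0) → -b-> m6
  m5 = (0 | 0 + a.0) | 0 → -a-> m6
  m6 = 0 | 0 → (no moves)
LTS(Q): 5 reachable states
  n0 = b.(b.(0 | 0) | (0 + 0 + b.0)) → -b-> n1
  n1 = b.(0 | 0) | (0 + 0 + b.0) → -b-> n2, -b-> n3
  n2 = 0 | 0 | (0 + 0 + b.0) → -b-> n4
  n3 = b.(0 | 0) | 0 → -b-> n4
  n4 = 0 | 0 | 0 → (no moves)
Partition-refinement fixed point:
  B0 = {m0}
  B1 = {m1}
  B2 = {m2}
  B3 = {m4, n2, n3}
  B4 = {m6, n4}
  B5 = {m5}
  B6 = {m3}
  B7 = {n0}
  B8 = {n1}
m0 ∈ B0, n0 ∈ B7 → different blocks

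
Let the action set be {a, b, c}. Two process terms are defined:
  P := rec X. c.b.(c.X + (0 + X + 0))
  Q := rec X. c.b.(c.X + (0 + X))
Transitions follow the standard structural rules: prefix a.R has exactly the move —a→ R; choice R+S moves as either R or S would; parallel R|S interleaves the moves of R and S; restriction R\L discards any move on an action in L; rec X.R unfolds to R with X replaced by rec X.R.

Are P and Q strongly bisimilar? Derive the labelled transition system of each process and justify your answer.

P's transition system — 3 states:
  s0 = rec X. c.b.(c.X + (0 + X + 0)) ⊢ ··c··> s1
  s1 = b.(c.(rec X. c.b.(c.X + (0 + X + 0))) + (0 + (rec X. c.b.(c.X + (0 + X + 0))) + 0)) ⊢ ··b··> s2
  s2 = c.(rec X. c.b.(c.X + (0 + X + 0))) + (0 + (rec X. c.b.(c.X + (0 + X + 0))) + 0) ⊢ ··c··> s0, ··c··> s1
Q's transition system — 3 states:
  t0 = rec X. c.b.(c.X + (0 + X)) ⊢ ··c··> t1
  t1 = b.(c.(rec X. c.b.(c.X + (0 + X))) + (0 + (rec X. c.b.(c.X + (0 + X))))) ⊢ ··b··> t2
  t2 = c.(rec X. c.b.(c.X + (0 + X))) + (0 + (rec X. c.b.(c.X + (0 + X)))) ⊢ ··c··> t0, ··c··> t1
Coarsest stable partition (strong bisimilarity classes):
  B0 = {s0, t0}
  B1 = {s1, t1}
  B2 = {s2, t2}
s0 ∈ B0, t0 ∈ B0 → same block

P ~ Q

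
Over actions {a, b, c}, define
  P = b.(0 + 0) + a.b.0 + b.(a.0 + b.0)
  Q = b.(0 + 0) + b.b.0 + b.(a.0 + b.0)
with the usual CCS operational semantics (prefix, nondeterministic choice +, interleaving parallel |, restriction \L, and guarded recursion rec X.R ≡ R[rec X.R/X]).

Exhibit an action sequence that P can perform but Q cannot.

a

LTS(P): 5 reachable states
  s0 = b.(0 + 0) + a.b.0 + b.(a.0 + b.0) has moves =a=> s1, =b=> s2, =b=> s3
  s1 = b.0 has moves =b=> s4
  s2 = 0 + 0 has moves stopped
  s3 = a.0 + b.0 has moves =a=> s4, =b=> s4
  s4 = 0 has moves stopped
LTS(Q): 5 reachable states
  t0 = b.(0 + 0) + b.b.0 + b.(a.0 + b.0) has moves =b=> t1, =b=> t2, =b=> t3
  t1 = 0 + 0 has moves stopped
  t2 = a.0 + b.0 has moves =a=> t4, =b=> t4
  t3 = b.0 has moves =b=> t4
  t4 = 0 has moves stopped
Run σ = ⟨a⟩ on P: start {s0}
  after a @ step 1: {s1}
  — P admits the full trace.
Run σ = ⟨a⟩ on Q: start {t0}
  after a @ step 1: no successor for Q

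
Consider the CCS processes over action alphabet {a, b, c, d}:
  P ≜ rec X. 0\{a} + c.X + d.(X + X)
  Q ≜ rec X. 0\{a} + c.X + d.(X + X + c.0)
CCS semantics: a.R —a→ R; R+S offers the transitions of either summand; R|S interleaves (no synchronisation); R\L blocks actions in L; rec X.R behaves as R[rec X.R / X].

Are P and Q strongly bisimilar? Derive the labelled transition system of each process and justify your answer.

P ≁ Q

LTS(P): 2 reachable states
  p0 = rec X. 0\{a} + c.X + d.(X + X) → ··c··> p0, ··d··> p1
  p1 = (rec X. 0\{a} + c.X + d.(X + X)) + (rec X. 0\{a} + c.X + d.(X + X)) → ··c··> p0, ··d··> p1
LTS(Q): 3 reachable states
  q0 = rec X. 0\{a} + c.X + d.(X + X + c.0) → ··c··> q0, ··d··> q1
  q1 = (rec X. 0\{a} + c.X + d.(X + X + c.0)) + (rec X. 0\{a} + c.X + d.(X + X + c.0)) + c.0 → ··c··> q0, ··c··> q2, ··d··> q1
  q2 = 0 → deadlocked
Partition-refinement fixed point:
  B0 = {p0, p1}
  B1 = {q0}
  B2 = {q1}
  B3 = {q2}
p0 ∈ B0, q0 ∈ B1 → different blocks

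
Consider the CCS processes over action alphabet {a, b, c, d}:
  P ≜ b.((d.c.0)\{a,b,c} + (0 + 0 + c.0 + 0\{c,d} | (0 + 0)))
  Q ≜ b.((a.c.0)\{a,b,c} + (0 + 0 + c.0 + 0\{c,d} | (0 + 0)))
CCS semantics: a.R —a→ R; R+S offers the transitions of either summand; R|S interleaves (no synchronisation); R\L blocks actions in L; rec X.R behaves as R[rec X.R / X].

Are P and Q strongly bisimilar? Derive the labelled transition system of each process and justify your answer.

LTS(P): 4 reachable states
  p0 = b.((d.c.0)\{a,b,c} + (0 + 0 + c.0 + 0\{c,d} | (0 + 0))) :: —b→ p1
  p1 = (d.c.0)\{a,b,c} + (0 + 0 + c.0 + 0\{c,d} | (0 + 0)) :: —c→ p2, —d→ p3
  p2 = 0 :: (no moves)
  p3 = (c.0)\{a,b,c} :: (no moves)
LTS(Q): 3 reachable states
  q0 = b.((a.c.0)\{a,b,c} + (0 + 0 + c.0 + 0\{c,d} | (0 + 0))) :: —b→ q1
  q1 = (a.c.0)\{a,b,c} + (0 + 0 + c.0 + 0\{c,d} | (0 + 0)) :: —c→ q2
  q2 = 0 :: (no moves)
Coarsest stable partition (strong bisimilarity classes):
  B0 = {p0}
  B1 = {p1}
  B2 = {p2, p3, q2}
  B3 = {q0}
  B4 = {q1}
p0 ∈ B0, q0 ∈ B3 → different blocks

NO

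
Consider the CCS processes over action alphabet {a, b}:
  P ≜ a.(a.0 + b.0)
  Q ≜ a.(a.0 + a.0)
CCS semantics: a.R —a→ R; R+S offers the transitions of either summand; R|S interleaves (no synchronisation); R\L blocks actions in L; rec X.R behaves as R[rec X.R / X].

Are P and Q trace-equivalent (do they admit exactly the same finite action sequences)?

traces(P) ≠ traces(Q) — witness ⟨ab⟩

LTS(P): 3 reachable states
  m0 = a.(a.0 + b.0) has moves -a-> m1
  m1 = a.0 + b.0 has moves -a-> m2, -b-> m2
  m2 = 0 has moves stopped
LTS(Q): 3 reachable states
  n0 = a.(a.0 + a.0) has moves -a-> n1
  n1 = a.0 + a.0 has moves -a-> n2
  n2 = 0 has moves stopped
Run σ = ⟨ab⟩ on P: start {m0}
  [1] a ⇒ {m1}
  [2] b ⇒ {m2}
  — P admits the full trace.
Run σ = ⟨ab⟩ on Q: start {n0}
  [1] a ⇒ {n1}
  [2] b ⇒ ∅  — Q cannot continue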